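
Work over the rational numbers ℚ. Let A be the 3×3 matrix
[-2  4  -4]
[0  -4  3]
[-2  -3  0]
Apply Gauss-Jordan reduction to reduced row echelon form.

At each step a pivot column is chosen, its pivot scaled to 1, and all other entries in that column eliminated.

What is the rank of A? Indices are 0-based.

step 1: normalize row 0 (÷-2) = (1, -2, 2)
  row 2: subtract -2×row0 = (0, -7, 4)
step 2: normalize row 1 (÷-4) = (0, 1, -3/4)
  row 0: subtract -2×row1 = (1, 0, 1/2)
  row 2: subtract -7×row1 = (0, 0, -5/4)
step 3: normalize row 2 (÷-5/4) = (0, 0, 1)
  row 0: subtract 1/2×row2 = (1, 0, 0)
  row 1: subtract -3/4×row2 = (0, 1, 0)

rank = 3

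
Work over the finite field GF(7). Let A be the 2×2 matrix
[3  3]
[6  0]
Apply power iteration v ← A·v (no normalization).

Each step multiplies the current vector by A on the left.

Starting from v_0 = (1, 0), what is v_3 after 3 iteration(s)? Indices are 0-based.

v_3 = (2, 1)

v_0 = (1, 0).
v_1 = A·v_0 = (3, 6).
v_2 = A·v_1 = (6, 4).
v_3 = A·v_2 = (2, 1).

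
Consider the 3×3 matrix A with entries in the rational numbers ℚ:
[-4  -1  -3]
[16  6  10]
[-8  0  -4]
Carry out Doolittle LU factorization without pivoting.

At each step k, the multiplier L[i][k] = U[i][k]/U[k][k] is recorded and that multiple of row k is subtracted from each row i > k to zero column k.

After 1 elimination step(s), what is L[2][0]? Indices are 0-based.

[col 0] pivot -4
  R1 -= -4*R0 → (0, 2, -2)  (L[1][0] := -4)
  R2 -= 2*R0 → (0, 2, 2)  (L[2][0] := 2)

L[2][0] = 2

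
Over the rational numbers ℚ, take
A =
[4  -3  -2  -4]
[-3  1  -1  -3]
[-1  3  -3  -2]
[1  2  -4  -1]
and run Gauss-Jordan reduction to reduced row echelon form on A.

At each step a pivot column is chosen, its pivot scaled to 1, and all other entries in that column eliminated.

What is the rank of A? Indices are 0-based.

[1] R0 /= 4  ⇒  (1, -3/4, -1/2, -1)
     R1 -= -3·R0  ⇒  (0, -5/4, -5/2, -6)
     R2 -= -1·R0  ⇒  (0, 9/4, -7/2, -3)
     R3 -= 1·R0  ⇒  (0, 11/4, -7/2, 0)
[2] R1 /= -5/4  ⇒  (0, 1, 2, 24/5)
     R0 -= -3/4·R1  ⇒  (1, 0, 1, 13/5)
     R2 -= 9/4·R1  ⇒  (0, 0, -8, -69/5)
     R3 -= 11/4·R1  ⇒  (0, 0, -9, -66/5)
[3] R2 /= -8  ⇒  (0, 0, 1, 69/40)
     R0 -= 1·R2  ⇒  (1, 0, 0, 7/8)
     R1 -= 2·R2  ⇒  (0, 1, 0, 27/20)
     R3 -= -9·R2  ⇒  (0, 0, 0, 93/40)
[4] R3 /= 93/40  ⇒  (0, 0, 0, 1)
     R0 -= 7/8·R3  ⇒  (1, 0, 0, 0)
     R1 -= 27/20·R3  ⇒  (0, 1, 0, 0)
     R2 -= 69/40·R3  ⇒  (0, 0, 1, 0)

rank = 4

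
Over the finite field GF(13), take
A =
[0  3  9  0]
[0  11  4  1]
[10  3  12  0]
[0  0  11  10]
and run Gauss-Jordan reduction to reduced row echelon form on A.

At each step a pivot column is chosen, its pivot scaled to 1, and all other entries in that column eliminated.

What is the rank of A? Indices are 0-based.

rank = 4

[1] R0 <-> R2
[1] R0 /= 10  ⇒  (1, 12, 9, 0)
[2] R1 /= 11  ⇒  (0, 1, 11, 6)
     R0 -= 12·R1  ⇒  (1, 0, 7, 6)
     R2 -= 3·R1  ⇒  (0, 0, 2, 8)
[3] R2 /= 2  ⇒  (0, 0, 1, 4)
     R0 -= 7·R2  ⇒  (1, 0, 0, 4)
     R1 -= 11·R2  ⇒  (0, 1, 0, 1)
     R3 -= 11·R2  ⇒  (0, 0, 0, 5)
[4] R3 /= 5  ⇒  (0, 0, 0, 1)
     R0 -= 4·R3  ⇒  (1, 0, 0, 0)
     R1 -= 1·R3  ⇒  (0, 1, 0, 0)
     R2 -= 4·R3  ⇒  (0, 0, 1, 0)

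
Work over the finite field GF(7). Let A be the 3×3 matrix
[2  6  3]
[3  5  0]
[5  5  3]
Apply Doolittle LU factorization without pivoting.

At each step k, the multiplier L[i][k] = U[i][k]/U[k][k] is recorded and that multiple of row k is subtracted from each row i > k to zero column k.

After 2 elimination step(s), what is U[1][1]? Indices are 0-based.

U[1][1] = 3

[col 0] pivot 2
  R1 -= 5*R0 → (0, 3, 6)  (L[1][0] := 5)
  R2 -= 6*R0 → (0, 4, 6)  (L[2][0] := 6)
[col 1] pivot 3
  R2 -= 6*R1 → (0, 0, 5)  (L[2][1] := 6)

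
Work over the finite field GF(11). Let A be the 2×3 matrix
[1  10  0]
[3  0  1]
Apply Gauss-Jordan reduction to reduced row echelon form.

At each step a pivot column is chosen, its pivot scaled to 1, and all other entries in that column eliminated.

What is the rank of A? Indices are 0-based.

rank = 2

[1] R0 /= 1  ⇒  (1, 10, 0)
     R1 -= 3·R0  ⇒  (0, 3, 1)
[2] R1 /= 3  ⇒  (0, 1, 4)
     R0 -= 10·R1  ⇒  (1, 0, 4)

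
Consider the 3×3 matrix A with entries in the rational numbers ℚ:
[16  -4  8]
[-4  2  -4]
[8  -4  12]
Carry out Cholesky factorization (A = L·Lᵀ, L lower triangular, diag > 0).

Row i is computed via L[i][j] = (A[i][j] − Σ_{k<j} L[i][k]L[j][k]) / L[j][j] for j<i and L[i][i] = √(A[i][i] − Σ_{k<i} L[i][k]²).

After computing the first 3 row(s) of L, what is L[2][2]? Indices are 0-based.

L[2][2] = 2

Step 1: L[0][0] = √(16) = 4.
  L[1][0] = (-4) / L[0][0] = -1.
Step 2: L[1][1] = √(1) = 1.
  L[2][0] = (8) / L[0][0] = 2.
  L[2][1] = (-2) / L[1][1] = -2.
Step 3: L[2][2] = √(4) = 2.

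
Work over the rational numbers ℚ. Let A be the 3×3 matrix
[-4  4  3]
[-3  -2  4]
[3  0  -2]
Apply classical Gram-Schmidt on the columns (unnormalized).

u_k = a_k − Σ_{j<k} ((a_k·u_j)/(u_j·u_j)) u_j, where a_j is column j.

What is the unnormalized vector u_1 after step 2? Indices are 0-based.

Step 1: u_0 = a_0 = (-4, -3, 3).
Step 2: u_1 = a_1 − (-5/17)·u_0 = (48/17, -49/17, 15/17).

u_1 = (48/17, -49/17, 15/17)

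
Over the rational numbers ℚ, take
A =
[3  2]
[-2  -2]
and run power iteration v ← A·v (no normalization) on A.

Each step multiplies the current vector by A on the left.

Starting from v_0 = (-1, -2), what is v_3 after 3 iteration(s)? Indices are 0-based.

v_0 = (-1, -2).
v_1 = A·v_0 = (-7, 6).
v_2 = A·v_1 = (-9, 2).
v_3 = A·v_2 = (-23, 14).

v_3 = (-23, 14)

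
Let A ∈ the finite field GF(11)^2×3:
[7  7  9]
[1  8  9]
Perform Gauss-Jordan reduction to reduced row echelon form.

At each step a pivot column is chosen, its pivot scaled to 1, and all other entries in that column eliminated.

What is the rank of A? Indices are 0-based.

pivot(0,0)=7: scale R0 → (1, 1, 6)
  clear (1,0): R1 −= (1)R0 → (0, 7, 3)
pivot(1,1)=7: scale R1 → (0, 1, 2)
  clear (0,1): R0 −= (1)R1 → (1, 0, 4)

rank = 2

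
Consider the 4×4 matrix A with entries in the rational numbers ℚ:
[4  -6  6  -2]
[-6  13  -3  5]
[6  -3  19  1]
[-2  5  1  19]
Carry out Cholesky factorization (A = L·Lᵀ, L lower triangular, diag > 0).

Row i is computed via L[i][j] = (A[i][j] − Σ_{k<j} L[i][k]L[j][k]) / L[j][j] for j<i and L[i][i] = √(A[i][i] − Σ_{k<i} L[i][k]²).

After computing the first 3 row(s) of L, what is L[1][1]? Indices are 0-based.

L[1][1] = 2

Step 1: L[0][0] = √(4) = 2.
  L[1][0] = (-6) / L[0][0] = -3.
Step 2: L[1][1] = √(4) = 2.
  L[2][0] = (6) / L[0][0] = 3.
  L[2][1] = (6) / L[1][1] = 3.
Step 3: L[2][2] = √(1) = 1.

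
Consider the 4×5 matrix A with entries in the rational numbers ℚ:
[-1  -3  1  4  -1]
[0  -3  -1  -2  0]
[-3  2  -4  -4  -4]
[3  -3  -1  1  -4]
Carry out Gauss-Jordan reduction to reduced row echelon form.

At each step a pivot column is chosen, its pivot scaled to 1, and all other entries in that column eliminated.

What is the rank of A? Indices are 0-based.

step 1: normalize row 0 (÷-1) = (1, 3, -1, -4, 1)
  row 2: subtract -3×row0 = (0, 11, -7, -16, -1)
  row 3: subtract 3×row0 = (0, -12, 2, 13, -7)
step 2: normalize row 1 (÷-3) = (0, 1, 1/3, 2/3, 0)
  row 0: subtract 3×row1 = (1, 0, -2, -6, 1)
  row 2: subtract 11×row1 = (0, 0, -32/3, -70/3, -1)
  row 3: subtract -12×row1 = (0, 0, 6, 21, -7)
step 3: normalize row 2 (÷-32/3) = (0, 0, 1, 35/16, 3/32)
  row 0: subtract -2×row2 = (1, 0, 0, -13/8, 19/16)
  row 1: subtract 1/3×row2 = (0, 1, 0, -1/16, -1/32)
  row 3: subtract 6×row2 = (0, 0, 0, 63/8, -121/16)
step 4: normalize row 3 (÷63/8) = (0, 0, 0, 1, -121/126)
  row 0: subtract -13/8×row3 = (1, 0, 0, 0, -47/126)
  row 1: subtract -1/16×row3 = (0, 1, 0, 0, -23/252)
  row 2: subtract 35/16×row3 = (0, 0, 1, 0, 79/36)

rank = 4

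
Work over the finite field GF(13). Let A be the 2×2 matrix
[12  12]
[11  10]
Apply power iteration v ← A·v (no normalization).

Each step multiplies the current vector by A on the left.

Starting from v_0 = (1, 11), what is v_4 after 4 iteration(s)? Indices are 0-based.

v_4 = (7, 1)

v_0 = (1, 11).
v_1 = A·v_0 = (1, 4).
v_2 = A·v_1 = (8, 12).
v_3 = A·v_2 = (6, 0).
v_4 = A·v_3 = (7, 1).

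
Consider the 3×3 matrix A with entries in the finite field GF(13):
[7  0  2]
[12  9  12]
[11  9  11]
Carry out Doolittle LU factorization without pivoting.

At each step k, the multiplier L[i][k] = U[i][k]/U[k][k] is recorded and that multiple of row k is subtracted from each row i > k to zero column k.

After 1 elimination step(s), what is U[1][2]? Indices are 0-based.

U[1][2] = 3

Step 1: pivot at (0,0) is 7.
  row1 ← row1 − (11)·row0  ⇒  L[1][0]=11, U row1=(0, 9, 3)
  row2 ← row2 − (9)·row0  ⇒  L[2][0]=9, U row2=(0, 9, 6)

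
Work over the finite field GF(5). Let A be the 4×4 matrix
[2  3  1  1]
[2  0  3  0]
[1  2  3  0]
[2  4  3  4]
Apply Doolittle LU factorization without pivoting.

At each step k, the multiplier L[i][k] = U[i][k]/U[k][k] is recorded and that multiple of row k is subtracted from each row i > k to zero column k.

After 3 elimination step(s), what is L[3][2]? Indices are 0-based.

L[3][2] = 3

k=0: U[0][0]=2
  eliminate (1,0): mult=1, new row 1: (0, 2, 2, 4); set L[1][0]=1
  eliminate (2,0): mult=3, new row 2: (0, 3, 0, 2); set L[2][0]=3
  eliminate (3,0): mult=1, new row 3: (0, 1, 2, 3); set L[3][0]=1
k=1: U[1][1]=2
  eliminate (2,1): mult=4, new row 2: (0, 0, 2, 1); set L[2][1]=4
  eliminate (3,1): mult=3, new row 3: (0, 0, 1, 1); set L[3][1]=3
k=2: U[2][2]=2
  eliminate (3,2): mult=3, new row 3: (0, 0, 0, 3); set L[3][2]=3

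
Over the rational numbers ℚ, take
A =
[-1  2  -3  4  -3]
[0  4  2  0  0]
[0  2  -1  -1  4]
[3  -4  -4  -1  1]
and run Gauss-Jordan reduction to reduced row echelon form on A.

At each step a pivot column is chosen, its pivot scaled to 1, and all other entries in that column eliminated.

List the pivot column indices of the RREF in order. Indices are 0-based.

pivot columns: 0, 1, 2, 3

pivot(0,0)=-1: scale R0 → (1, -2, 3, -4, 3)
  clear (3,0): R3 −= (3)R0 → (0, 2, -13, 11, -8)
pivot(1,1)=4: scale R1 → (0, 1, 1/2, 0, 0)
  clear (0,1): R0 −= (-2)R1 → (1, 0, 4, -4, 3)
  clear (2,1): R2 −= (2)R1 → (0, 0, -2, -1, 4)
  clear (3,1): R3 −= (2)R1 → (0, 0, -14, 11, -8)
pivot(2,2)=-2: scale R2 → (0, 0, 1, 1/2, -2)
  clear (0,2): R0 −= (4)R2 → (1, 0, 0, -6, 11)
  clear (1,2): R1 −= (1/2)R2 → (0, 1, 0, -1/4, 1)
  clear (3,2): R3 −= (-14)R2 → (0, 0, 0, 18, -36)
pivot(3,3)=18: scale R3 → (0, 0, 0, 1, -2)
  clear (0,3): R0 −= (-6)R3 → (1, 0, 0, 0, -1)
  clear (1,3): R1 −= (-1/4)R3 → (0, 1, 0, 0, 1/2)
  clear (2,3): R2 −= (1/2)R3 → (0, 0, 1, 0, -1)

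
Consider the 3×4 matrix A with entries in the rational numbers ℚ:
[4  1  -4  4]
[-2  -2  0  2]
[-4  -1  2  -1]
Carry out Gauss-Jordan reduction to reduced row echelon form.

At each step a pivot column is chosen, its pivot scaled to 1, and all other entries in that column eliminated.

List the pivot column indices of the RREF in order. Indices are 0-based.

pivot columns: 0, 1, 2

step 1: normalize row 0 (÷4) = (1, 1/4, -1, 1)
  row 1: subtract -2×row0 = (0, -3/2, -2, 4)
  row 2: subtract -4×row0 = (0, 0, -2, 3)
step 2: normalize row 1 (÷-3/2) = (0, 1, 4/3, -8/3)
  row 0: subtract 1/4×row1 = (1, 0, -4/3, 5/3)
step 3: normalize row 2 (÷-2) = (0, 0, 1, -3/2)
  row 0: subtract -4/3×row2 = (1, 0, 0, -1/3)
  row 1: subtract 4/3×row2 = (0, 1, 0, -2/3)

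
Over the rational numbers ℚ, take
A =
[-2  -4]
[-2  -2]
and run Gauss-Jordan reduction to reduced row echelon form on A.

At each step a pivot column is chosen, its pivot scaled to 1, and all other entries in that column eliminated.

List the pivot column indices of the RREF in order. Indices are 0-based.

step 1: normalize row 0 (÷-2) = (1, 2)
  row 1: subtract -2×row0 = (0, 2)
step 2: normalize row 1 (÷2) = (0, 1)
  row 0: subtract 2×row1 = (1, 0)

pivot columns: 0, 1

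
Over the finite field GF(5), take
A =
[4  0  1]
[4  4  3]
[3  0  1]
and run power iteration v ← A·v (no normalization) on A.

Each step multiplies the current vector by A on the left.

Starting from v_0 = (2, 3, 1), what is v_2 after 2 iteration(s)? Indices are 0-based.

v_2 = (3, 4, 4)

v_0 = (2, 3, 1).
v_1 = A·v_0 = (4, 3, 2).
v_2 = A·v_1 = (3, 4, 4).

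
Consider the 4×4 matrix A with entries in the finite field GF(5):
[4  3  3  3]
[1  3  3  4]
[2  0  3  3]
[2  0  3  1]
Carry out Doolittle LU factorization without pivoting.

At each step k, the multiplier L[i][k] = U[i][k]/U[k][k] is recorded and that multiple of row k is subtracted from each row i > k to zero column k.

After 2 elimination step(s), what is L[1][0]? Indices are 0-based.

L[1][0] = 4

Step 1: pivot at (0,0) is 4.
  row1 ← row1 − (4)·row0  ⇒  L[1][0]=4, U row1=(0, 1, 1, 2)
  row2 ← row2 − (3)·row0  ⇒  L[2][0]=3, U row2=(0, 1, 4, 4)
  row3 ← row3 − (3)·row0  ⇒  L[3][0]=3, U row3=(0, 1, 4, 2)
Step 2: pivot at (1,1) is 1.
  row2 ← row2 − (1)·row1  ⇒  L[2][1]=1, U row2=(0, 0, 3, 2)
  row3 ← row3 − (1)·row1  ⇒  L[3][1]=1, U row3=(0, 0, 3, 0)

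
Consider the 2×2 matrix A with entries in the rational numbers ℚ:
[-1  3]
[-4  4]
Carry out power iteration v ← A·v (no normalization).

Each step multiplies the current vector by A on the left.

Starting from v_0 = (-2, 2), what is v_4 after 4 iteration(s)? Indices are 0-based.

v_4 = (-152, -352)

v_0 = (-2, 2).
v_1 = A·v_0 = (8, 16).
v_2 = A·v_1 = (40, 32).
v_3 = A·v_2 = (56, -32).
v_4 = A·v_3 = (-152, -352).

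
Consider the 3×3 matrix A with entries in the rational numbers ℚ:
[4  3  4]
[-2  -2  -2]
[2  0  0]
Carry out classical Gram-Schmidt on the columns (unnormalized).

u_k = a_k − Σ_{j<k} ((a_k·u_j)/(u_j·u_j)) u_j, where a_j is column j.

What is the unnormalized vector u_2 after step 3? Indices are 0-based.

u_2 = (2/7, 3/7, -1/7)

Step 1: u_0 = a_0 = (4, -2, 2).
Step 2: u_1 = a_1 − (2/3)·u_0 = (1/3, -2/3, -4/3).
Step 3: u_2 = a_2 − (5/6)·u_0 − (8/7)·u_1 = (2/7, 3/7, -1/7).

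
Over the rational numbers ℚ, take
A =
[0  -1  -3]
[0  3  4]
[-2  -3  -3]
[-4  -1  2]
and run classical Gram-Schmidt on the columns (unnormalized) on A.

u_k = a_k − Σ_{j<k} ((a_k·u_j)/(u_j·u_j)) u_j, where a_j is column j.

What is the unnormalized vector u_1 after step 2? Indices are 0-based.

u_1 = (-1, 3, -2, 1)

Step 1: u_0 = a_0 = (0, 0, -2, -4).
Step 2: u_1 = a_1 − (1/2)·u_0 = (-1, 3, -2, 1).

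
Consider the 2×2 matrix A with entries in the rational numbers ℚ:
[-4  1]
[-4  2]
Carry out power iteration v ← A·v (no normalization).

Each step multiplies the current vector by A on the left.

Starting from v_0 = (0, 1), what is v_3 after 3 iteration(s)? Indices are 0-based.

v_0 = (0, 1).
v_1 = A·v_0 = (1, 2).
v_2 = A·v_1 = (-2, 0).
v_3 = A·v_2 = (8, 8).

v_3 = (8, 8)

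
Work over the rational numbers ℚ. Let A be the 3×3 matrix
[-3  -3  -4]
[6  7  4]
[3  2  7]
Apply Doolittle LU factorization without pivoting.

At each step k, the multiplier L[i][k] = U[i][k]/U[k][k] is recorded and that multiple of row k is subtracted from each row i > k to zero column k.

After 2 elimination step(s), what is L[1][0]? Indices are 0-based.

Step 1: pivot at (0,0) is -3.
  row1 ← row1 − (-2)·row0  ⇒  L[1][0]=-2, U row1=(0, 1, -4)
  row2 ← row2 − (-1)·row0  ⇒  L[2][0]=-1, U row2=(0, -1, 3)
Step 2: pivot at (1,1) is 1.
  row2 ← row2 − (-1)·row1  ⇒  L[2][1]=-1, U row2=(0, 0, -1)

L[1][0] = -2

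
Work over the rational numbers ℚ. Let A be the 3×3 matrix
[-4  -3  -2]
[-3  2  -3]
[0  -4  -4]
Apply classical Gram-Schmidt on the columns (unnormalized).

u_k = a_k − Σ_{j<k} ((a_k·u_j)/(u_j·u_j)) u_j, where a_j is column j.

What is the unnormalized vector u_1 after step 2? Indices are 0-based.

Step 1: u_0 = a_0 = (-4, -3, 0).
Step 2: u_1 = a_1 − (6/25)·u_0 = (-51/25, 68/25, -4).

u_1 = (-51/25, 68/25, -4)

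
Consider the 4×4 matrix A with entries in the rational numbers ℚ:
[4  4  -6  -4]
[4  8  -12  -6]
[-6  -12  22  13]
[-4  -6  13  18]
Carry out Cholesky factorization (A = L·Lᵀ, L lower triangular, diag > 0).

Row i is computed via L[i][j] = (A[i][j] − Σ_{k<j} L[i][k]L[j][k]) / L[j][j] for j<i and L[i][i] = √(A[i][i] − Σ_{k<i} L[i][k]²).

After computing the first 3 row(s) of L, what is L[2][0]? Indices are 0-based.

L[2][0] = -3

Step 1: L[0][0] = √(4) = 2.
  L[1][0] = (4) / L[0][0] = 2.
Step 2: L[1][1] = √(4) = 2.
  L[2][0] = (-6) / L[0][0] = -3.
  L[2][1] = (-6) / L[1][1] = -3.
Step 3: L[2][2] = √(4) = 2.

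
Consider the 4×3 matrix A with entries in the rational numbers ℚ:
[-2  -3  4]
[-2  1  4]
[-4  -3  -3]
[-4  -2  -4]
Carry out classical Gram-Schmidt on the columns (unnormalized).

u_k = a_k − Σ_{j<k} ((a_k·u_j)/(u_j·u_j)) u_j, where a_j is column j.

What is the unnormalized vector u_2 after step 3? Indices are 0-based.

Step 1: u_0 = a_0 = (-2, -2, -4, -4).
Step 2: u_1 = a_1 − (3/5)·u_0 = (-9/5, 11/5, -3/5, 2/5).
Step 3: u_2 = a_2 − (3/10)·u_0 − (9/43)·u_1 = (214/43, 178/43, -72/43, -124/43).

u_2 = (214/43, 178/43, -72/43, -124/43)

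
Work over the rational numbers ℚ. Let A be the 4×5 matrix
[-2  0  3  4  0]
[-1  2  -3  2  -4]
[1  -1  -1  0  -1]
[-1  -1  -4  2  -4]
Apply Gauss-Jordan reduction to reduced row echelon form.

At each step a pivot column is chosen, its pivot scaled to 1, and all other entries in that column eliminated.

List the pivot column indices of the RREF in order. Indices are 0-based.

[1] R0 /= -2  ⇒  (1, 0, -3/2, -2, 0)
     R1 -= -1·R0  ⇒  (0, 2, -9/2, 0, -4)
     R2 -= 1·R0  ⇒  (0, -1, 1/2, 2, -1)
     R3 -= -1·R0  ⇒  (0, -1, -11/2, 0, -4)
[2] R1 /= 2  ⇒  (0, 1, -9/4, 0, -2)
     R2 -= -1·R1  ⇒  (0, 0, -7/4, 2, -3)
     R3 -= -1·R1  ⇒  (0, 0, -31/4, 0, -6)
[3] R2 /= -7/4  ⇒  (0, 0, 1, -8/7, 12/7)
     R0 -= -3/2·R2  ⇒  (1, 0, 0, -26/7, 18/7)
     R1 -= -9/4·R2  ⇒  (0, 1, 0, -18/7, 13/7)
     R3 -= -31/4·R2  ⇒  (0, 0, 0, -62/7, 51/7)
[4] R3 /= -62/7  ⇒  (0, 0, 0, 1, -51/62)
     R0 -= -26/7·R3  ⇒  (1, 0, 0, 0, -15/31)
     R1 -= -18/7·R3  ⇒  (0, 1, 0, 0, -8/31)
     R2 -= -8/7·R3  ⇒  (0, 0, 1, 0, 24/31)

pivot columns: 0, 1, 2, 3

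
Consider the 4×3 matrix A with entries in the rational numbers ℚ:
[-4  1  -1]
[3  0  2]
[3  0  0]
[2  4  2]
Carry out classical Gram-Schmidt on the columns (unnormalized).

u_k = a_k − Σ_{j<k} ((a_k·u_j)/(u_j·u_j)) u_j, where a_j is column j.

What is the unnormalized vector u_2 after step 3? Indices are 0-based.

u_2 = (0, 1, -1, 0)

Step 1: u_0 = a_0 = (-4, 3, 3, 2).
Step 2: u_1 = a_1 − (2/19)·u_0 = (27/19, -6/19, -6/19, 72/19).
Step 3: u_2 = a_2 − (7/19)·u_0 − (1/3)·u_1 = (0, 1, -1, 0).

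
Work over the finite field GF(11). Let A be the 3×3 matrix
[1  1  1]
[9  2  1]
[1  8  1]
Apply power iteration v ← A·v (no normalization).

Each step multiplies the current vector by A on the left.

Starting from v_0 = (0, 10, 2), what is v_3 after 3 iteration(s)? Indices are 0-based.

v_0 = (0, 10, 2).
v_1 = A·v_0 = (1, 0, 5).
v_2 = A·v_1 = (6, 3, 6).
v_3 = A·v_2 = (4, 0, 3).

v_3 = (4, 0, 3)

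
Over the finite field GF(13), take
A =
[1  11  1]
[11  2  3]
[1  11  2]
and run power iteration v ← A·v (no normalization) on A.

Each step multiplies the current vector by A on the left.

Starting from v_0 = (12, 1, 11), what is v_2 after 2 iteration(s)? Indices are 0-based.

v_0 = (12, 1, 11).
v_1 = A·v_0 = (8, 11, 6).
v_2 = A·v_1 = (5, 11, 11).

v_2 = (5, 11, 11)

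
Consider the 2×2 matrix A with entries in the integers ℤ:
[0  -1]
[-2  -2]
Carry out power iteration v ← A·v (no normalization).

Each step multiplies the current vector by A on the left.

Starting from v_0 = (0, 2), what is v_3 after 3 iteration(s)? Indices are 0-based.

v_0 = (0, 2).
v_1 = A·v_0 = (-2, -4).
v_2 = A·v_1 = (4, 12).
v_3 = A·v_2 = (-12, -32).

v_3 = (-12, -32)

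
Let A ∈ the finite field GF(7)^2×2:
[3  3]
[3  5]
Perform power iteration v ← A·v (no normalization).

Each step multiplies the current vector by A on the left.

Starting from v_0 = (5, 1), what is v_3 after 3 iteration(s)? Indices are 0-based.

v_3 = (6, 6)

v_0 = (5, 1).
v_1 = A·v_0 = (4, 6).
v_2 = A·v_1 = (2, 0).
v_3 = A·v_2 = (6, 6).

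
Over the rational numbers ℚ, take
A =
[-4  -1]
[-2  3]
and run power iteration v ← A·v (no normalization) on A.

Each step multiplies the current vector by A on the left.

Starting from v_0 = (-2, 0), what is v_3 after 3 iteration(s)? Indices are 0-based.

v_3 = (148, 60)

v_0 = (-2, 0).
v_1 = A·v_0 = (8, 4).
v_2 = A·v_1 = (-36, -4).
v_3 = A·v_2 = (148, 60).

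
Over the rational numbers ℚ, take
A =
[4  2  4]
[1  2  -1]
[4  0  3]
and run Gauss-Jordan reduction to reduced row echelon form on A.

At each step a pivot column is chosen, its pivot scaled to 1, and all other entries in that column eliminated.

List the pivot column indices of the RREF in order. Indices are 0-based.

pivot columns: 0, 1, 2

[1] R0 /= 4  ⇒  (1, 1/2, 1)
     R1 -= 1·R0  ⇒  (0, 3/2, -2)
     R2 -= 4·R0  ⇒  (0, -2, -1)
[2] R1 /= 3/2  ⇒  (0, 1, -4/3)
     R0 -= 1/2·R1  ⇒  (1, 0, 5/3)
     R2 -= -2·R1  ⇒  (0, 0, -11/3)
[3] R2 /= -11/3  ⇒  (0, 0, 1)
     R0 -= 5/3·R2  ⇒  (1, 0, 0)
     R1 -= -4/3·R2  ⇒  (0, 1, 0)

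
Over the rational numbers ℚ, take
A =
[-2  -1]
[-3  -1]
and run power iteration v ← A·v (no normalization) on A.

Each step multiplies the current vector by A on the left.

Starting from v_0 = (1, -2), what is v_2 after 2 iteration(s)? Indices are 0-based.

v_2 = (1, 1)

v_0 = (1, -2).
v_1 = A·v_0 = (0, -1).
v_2 = A·v_1 = (1, 1).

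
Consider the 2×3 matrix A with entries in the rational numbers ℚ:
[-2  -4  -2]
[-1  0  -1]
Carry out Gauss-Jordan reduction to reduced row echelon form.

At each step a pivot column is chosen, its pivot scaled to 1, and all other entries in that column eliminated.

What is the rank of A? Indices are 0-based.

[1] R0 /= -2  ⇒  (1, 2, 1)
     R1 -= -1·R0  ⇒  (0, 2, 0)
[2] R1 /= 2  ⇒  (0, 1, 0)
     R0 -= 2·R1  ⇒  (1, 0, 1)

rank = 2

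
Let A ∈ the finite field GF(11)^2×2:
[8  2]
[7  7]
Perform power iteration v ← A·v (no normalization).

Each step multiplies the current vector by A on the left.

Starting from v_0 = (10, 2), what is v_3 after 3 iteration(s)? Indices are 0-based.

v_0 = (10, 2).
v_1 = A·v_0 = (7, 7).
v_2 = A·v_1 = (4, 10).
v_3 = A·v_2 = (8, 10).

v_3 = (8, 10)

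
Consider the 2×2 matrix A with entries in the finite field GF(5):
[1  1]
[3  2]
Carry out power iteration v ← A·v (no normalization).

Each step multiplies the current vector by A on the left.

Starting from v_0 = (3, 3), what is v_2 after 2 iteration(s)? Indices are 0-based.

v_2 = (1, 3)

v_0 = (3, 3).
v_1 = A·v_0 = (1, 0).
v_2 = A·v_1 = (1, 3).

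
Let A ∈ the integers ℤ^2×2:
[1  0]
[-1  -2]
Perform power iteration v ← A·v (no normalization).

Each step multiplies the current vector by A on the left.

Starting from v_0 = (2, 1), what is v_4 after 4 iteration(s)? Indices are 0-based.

v_0 = (2, 1).
v_1 = A·v_0 = (2, -4).
v_2 = A·v_1 = (2, 6).
v_3 = A·v_2 = (2, -14).
v_4 = A·v_3 = (2, 26).

v_4 = (2, 26)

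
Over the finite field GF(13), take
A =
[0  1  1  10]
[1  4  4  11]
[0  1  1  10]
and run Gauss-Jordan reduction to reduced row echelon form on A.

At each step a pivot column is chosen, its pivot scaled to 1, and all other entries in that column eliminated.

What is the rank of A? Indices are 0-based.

rank = 2

pivot(0,0): swap R0↔R1
pivot(0,0)=1: scale R0 → (1, 4, 4, 11)
pivot(1,1)=1: scale R1 → (0, 1, 1, 10)
  clear (0,1): R0 −= (4)R1 → (1, 0, 0, 10)
  clear (2,1): R2 −= (1)R1 → (0, 0, 0, 0)
col 2: no nonzero at/below row 2; advance.
col 3: no nonzero at/below row 2; advance.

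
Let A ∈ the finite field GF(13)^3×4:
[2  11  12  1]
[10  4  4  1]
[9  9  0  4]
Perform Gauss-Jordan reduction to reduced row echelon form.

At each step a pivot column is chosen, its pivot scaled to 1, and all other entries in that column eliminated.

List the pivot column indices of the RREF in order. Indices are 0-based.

[1] R0 /= 2  ⇒  (1, 12, 6, 7)
     R1 -= 10·R0  ⇒  (0, 1, 9, 9)
     R2 -= 9·R0  ⇒  (0, 5, 11, 6)
[2] R1 /= 1  ⇒  (0, 1, 9, 9)
     R0 -= 12·R1  ⇒  (1, 0, 2, 3)
     R2 -= 5·R1  ⇒  (0, 0, 5, 0)
[3] R2 /= 5  ⇒  (0, 0, 1, 0)
     R0 -= 2·R2  ⇒  (1, 0, 0, 3)
     R1 -= 9·R2  ⇒  (0, 1, 0, 9)

pivot columns: 0, 1, 2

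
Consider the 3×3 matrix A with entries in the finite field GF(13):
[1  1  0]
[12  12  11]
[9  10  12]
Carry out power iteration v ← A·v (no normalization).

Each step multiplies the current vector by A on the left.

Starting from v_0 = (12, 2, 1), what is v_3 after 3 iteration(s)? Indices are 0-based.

v_0 = (12, 2, 1).
v_1 = A·v_0 = (1, 10, 10).
v_2 = A·v_1 = (11, 8, 8).
v_3 = A·v_2 = (6, 4, 2).

v_3 = (6, 4, 2)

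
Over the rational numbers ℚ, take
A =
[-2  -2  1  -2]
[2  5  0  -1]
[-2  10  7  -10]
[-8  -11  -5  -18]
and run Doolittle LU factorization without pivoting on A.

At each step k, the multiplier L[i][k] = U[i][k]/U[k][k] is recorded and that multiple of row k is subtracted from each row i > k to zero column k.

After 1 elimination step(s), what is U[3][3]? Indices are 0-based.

U[3][3] = -10

Step 1: pivot at (0,0) is -2.
  row1 ← row1 − (-1)·row0  ⇒  L[1][0]=-1, U row1=(0, 3, 1, -3)
  row2 ← row2 − (1)·row0  ⇒  L[2][0]=1, U row2=(0, 12, 6, -8)
  row3 ← row3 − (4)·row0  ⇒  L[3][0]=4, U row3=(0, -3, -9, -10)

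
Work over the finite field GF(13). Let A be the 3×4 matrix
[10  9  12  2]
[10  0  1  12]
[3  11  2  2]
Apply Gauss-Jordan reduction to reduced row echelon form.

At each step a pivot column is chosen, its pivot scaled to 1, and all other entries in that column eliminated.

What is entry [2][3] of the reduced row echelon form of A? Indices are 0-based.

step 1: normalize row 0 (÷10) = (1, 10, 9, 8)
  row 1: subtract 10×row0 = (0, 4, 2, 10)
  row 2: subtract 3×row0 = (0, 7, 1, 4)
step 2: normalize row 1 (÷4) = (0, 1, 7, 9)
  row 0: subtract 10×row1 = (1, 0, 4, 9)
  row 2: subtract 7×row1 = (0, 0, 4, 6)
step 3: normalize row 2 (÷4) = (0, 0, 1, 8)
  row 0: subtract 4×row2 = (1, 0, 0, 3)
  row 1: subtract 7×row2 = (0, 1, 0, 5)

M[2][3] = 8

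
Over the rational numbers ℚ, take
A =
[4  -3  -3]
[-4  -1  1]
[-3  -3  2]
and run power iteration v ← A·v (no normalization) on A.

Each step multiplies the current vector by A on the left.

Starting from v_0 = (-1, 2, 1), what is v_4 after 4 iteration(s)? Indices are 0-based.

v_0 = (-1, 2, 1).
v_1 = A·v_0 = (-13, 3, -1).
v_2 = A·v_1 = (-58, 48, 28).
v_3 = A·v_2 = (-460, 212, 86).
v_4 = A·v_3 = (-2734, 1714, 916).

v_4 = (-2734, 1714, 916)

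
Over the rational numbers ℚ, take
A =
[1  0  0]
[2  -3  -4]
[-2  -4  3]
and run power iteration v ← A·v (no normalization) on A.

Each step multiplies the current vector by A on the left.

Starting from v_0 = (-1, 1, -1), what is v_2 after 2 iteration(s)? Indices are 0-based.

v_0 = (-1, 1, -1).
v_1 = A·v_0 = (-1, -1, -5).
v_2 = A·v_1 = (-1, 21, -9).

v_2 = (-1, 21, -9)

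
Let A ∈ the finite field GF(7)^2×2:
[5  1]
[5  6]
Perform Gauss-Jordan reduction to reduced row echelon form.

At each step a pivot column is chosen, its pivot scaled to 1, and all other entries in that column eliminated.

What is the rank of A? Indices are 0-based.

rank = 2

pivot(0,0)=5: scale R0 → (1, 3)
  clear (1,0): R1 −= (5)R0 → (0, 5)
pivot(1,1)=5: scale R1 → (0, 1)
  clear (0,1): R0 −= (3)R1 → (1, 0)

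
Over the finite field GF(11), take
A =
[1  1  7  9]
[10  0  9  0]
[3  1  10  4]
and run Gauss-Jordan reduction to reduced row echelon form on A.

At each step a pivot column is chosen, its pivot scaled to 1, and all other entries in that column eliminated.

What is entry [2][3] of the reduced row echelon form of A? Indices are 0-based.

pivot(0,0)=1: scale R0 → (1, 1, 7, 9)
  clear (1,0): R1 −= (10)R0 → (0, 1, 5, 9)
  clear (2,0): R2 −= (3)R0 → (0, 9, 0, 10)
pivot(1,1)=1: scale R1 → (0, 1, 5, 9)
  clear (0,1): R0 −= (1)R1 → (1, 0, 2, 0)
  clear (2,1): R2 −= (9)R1 → (0, 0, 10, 6)
pivot(2,2)=10: scale R2 → (0, 0, 1, 5)
  clear (0,2): R0 −= (2)R2 → (1, 0, 0, 1)
  clear (1,2): R1 −= (5)R2 → (0, 1, 0, 6)

M[2][3] = 5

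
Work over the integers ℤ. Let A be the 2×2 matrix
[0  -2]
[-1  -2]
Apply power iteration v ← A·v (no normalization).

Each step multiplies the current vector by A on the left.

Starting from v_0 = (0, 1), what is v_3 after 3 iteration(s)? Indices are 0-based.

v_0 = (0, 1).
v_1 = A·v_0 = (-2, -2).
v_2 = A·v_1 = (4, 6).
v_3 = A·v_2 = (-12, -16).

v_3 = (-12, -16)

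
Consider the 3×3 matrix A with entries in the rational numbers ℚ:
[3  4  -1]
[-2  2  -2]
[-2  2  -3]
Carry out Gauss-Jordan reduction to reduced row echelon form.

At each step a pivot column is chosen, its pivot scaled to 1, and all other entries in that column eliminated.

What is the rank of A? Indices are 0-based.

pivot(0,0)=3: scale R0 → (1, 4/3, -1/3)
  clear (1,0): R1 −= (-2)R0 → (0, 14/3, -8/3)
  clear (2,0): R2 −= (-2)R0 → (0, 14/3, -11/3)
pivot(1,1)=14/3: scale R1 → (0, 1, -4/7)
  clear (0,1): R0 −= (4/3)R1 → (1, 0, 3/7)
  clear (2,1): R2 −= (14/3)R1 → (0, 0, -1)
pivot(2,2)=-1: scale R2 → (0, 0, 1)
  clear (0,2): R0 −= (3/7)R2 → (1, 0, 0)
  clear (1,2): R1 −= (-4/7)R2 → (0, 1, 0)

rank = 3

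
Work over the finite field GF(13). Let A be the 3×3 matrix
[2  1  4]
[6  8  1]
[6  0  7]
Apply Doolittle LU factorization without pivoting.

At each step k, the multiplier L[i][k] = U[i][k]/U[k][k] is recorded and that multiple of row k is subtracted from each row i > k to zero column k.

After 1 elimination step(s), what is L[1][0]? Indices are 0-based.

Step 1: pivot at (0,0) is 2.
  row1 ← row1 − (3)·row0  ⇒  L[1][0]=3, U row1=(0, 5, 2)
  row2 ← row2 − (3)·row0  ⇒  L[2][0]=3, U row2=(0, 10, 8)

L[1][0] = 3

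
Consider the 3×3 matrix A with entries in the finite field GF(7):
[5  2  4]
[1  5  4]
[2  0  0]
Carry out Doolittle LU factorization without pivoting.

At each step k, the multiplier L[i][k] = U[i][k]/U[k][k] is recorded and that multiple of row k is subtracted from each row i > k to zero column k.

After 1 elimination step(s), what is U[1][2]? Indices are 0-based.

k=0: U[0][0]=5
  eliminate (1,0): mult=3, new row 1: (0, 6, 6); set L[1][0]=3
  eliminate (2,0): mult=6, new row 2: (0, 2, 4); set L[2][0]=6

U[1][2] = 6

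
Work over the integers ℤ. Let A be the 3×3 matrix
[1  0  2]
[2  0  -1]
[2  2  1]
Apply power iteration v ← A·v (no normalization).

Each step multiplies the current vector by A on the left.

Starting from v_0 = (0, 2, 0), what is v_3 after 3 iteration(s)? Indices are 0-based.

v_3 = (16, 12, 12)

v_0 = (0, 2, 0).
v_1 = A·v_0 = (0, 0, 4).
v_2 = A·v_1 = (8, -4, 4).
v_3 = A·v_2 = (16, 12, 12).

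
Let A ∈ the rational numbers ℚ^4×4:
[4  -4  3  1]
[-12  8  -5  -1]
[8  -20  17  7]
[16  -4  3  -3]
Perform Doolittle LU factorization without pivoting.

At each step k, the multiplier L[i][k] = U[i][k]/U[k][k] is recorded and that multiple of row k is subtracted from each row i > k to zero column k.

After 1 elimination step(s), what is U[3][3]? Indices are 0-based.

Step 1: pivot at (0,0) is 4.
  row1 ← row1 − (-3)·row0  ⇒  L[1][0]=-3, U row1=(0, -4, 4, 2)
  row2 ← row2 − (2)·row0  ⇒  L[2][0]=2, U row2=(0, -12, 11, 5)
  row3 ← row3 − (4)·row0  ⇒  L[3][0]=4, U row3=(0, 12, -9, -7)

U[3][3] = -7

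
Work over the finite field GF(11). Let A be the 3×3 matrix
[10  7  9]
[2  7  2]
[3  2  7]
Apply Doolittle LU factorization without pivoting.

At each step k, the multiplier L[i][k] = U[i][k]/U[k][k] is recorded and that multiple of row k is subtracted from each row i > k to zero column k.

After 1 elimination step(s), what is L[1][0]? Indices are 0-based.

L[1][0] = 9

k=0: U[0][0]=10
  eliminate (1,0): mult=9, new row 1: (0, 10, 9); set L[1][0]=9
  eliminate (2,0): mult=8, new row 2: (0, 1, 1); set L[2][0]=8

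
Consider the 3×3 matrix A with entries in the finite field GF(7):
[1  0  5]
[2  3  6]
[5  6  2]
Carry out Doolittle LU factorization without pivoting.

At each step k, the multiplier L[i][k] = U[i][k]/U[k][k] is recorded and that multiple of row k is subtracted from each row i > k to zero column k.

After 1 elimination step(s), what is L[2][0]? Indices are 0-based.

k=0: U[0][0]=1
  eliminate (1,0): mult=2, new row 1: (0, 3, 3); set L[1][0]=2
  eliminate (2,0): mult=5, new row 2: (0, 6, 5); set L[2][0]=5

L[2][0] = 5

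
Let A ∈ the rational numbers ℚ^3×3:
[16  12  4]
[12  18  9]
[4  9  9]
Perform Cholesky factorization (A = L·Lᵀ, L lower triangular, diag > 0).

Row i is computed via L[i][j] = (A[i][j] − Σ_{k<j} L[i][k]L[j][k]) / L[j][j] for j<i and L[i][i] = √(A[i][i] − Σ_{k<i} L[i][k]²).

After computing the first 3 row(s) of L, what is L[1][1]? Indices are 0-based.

L[1][1] = 3

Step 1: L[0][0] = √(16) = 4.
  L[1][0] = (12) / L[0][0] = 3.
Step 2: L[1][1] = √(9) = 3.
  L[2][0] = (4) / L[0][0] = 1.
  L[2][1] = (6) / L[1][1] = 2.
Step 3: L[2][2] = √(4) = 2.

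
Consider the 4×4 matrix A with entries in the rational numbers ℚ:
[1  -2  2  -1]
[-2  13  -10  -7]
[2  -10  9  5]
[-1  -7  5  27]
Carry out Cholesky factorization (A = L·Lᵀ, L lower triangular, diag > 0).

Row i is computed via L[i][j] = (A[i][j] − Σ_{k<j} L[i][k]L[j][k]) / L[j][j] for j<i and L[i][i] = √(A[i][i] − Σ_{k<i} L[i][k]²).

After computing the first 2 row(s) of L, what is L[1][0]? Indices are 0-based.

Step 1: L[0][0] = √(1) = 1.
  L[1][0] = (-2) / L[0][0] = -2.
Step 2: L[1][1] = √(9) = 3.

L[1][0] = -2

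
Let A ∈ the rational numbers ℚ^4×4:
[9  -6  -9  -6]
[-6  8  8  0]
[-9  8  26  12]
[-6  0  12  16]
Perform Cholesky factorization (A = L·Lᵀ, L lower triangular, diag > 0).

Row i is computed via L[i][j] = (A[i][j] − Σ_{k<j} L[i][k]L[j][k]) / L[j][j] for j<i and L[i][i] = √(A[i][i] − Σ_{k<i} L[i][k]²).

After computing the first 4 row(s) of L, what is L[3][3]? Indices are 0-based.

Step 1: L[0][0] = √(9) = 3.
  L[1][0] = (-6) / L[0][0] = -2.
Step 2: L[1][1] = √(4) = 2.
  L[2][0] = (-9) / L[0][0] = -3.
  L[2][1] = (2) / L[1][1] = 1.
Step 3: L[2][2] = √(16) = 4.
  L[3][0] = (-6) / L[0][0] = -2.
  L[3][1] = (-4) / L[1][1] = -2.
  L[3][2] = (8) / L[2][2] = 2.
Step 4: L[3][3] = √(4) = 2.

L[3][3] = 2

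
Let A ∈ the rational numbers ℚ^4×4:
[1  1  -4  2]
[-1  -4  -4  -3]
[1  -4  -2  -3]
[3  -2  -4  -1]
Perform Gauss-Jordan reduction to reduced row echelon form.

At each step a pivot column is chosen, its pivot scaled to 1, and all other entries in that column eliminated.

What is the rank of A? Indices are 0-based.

pivot(0,0)=1: scale R0 → (1, 1, -4, 2)
  clear (1,0): R1 −= (-1)R0 → (0, -3, -8, -1)
  clear (2,0): R2 −= (1)R0 → (0, -5, 2, -5)
  clear (3,0): R3 −= (3)R0 → (0, -5, 8, -7)
pivot(1,1)=-3: scale R1 → (0, 1, 8/3, 1/3)
  clear (0,1): R0 −= (1)R1 → (1, 0, -20/3, 5/3)
  clear (2,1): R2 −= (-5)R1 → (0, 0, 46/3, -10/3)
  clear (3,1): R3 −= (-5)R1 → (0, 0, 64/3, -16/3)
pivot(2,2)=46/3: scale R2 → (0, 0, 1, -5/23)
  clear (0,2): R0 −= (-20/3)R2 → (1, 0, 0, 5/23)
  clear (1,2): R1 −= (8/3)R2 → (0, 1, 0, 21/23)
  clear (3,2): R3 −= (64/3)R2 → (0, 0, 0, -16/23)
pivot(3,3)=-16/23: scale R3 → (0, 0, 0, 1)
  clear (0,3): R0 −= (5/23)R3 → (1, 0, 0, 0)
  clear (1,3): R1 −= (21/23)R3 → (0, 1, 0, 0)
  clear (2,3): R2 −= (-5/23)R3 → (0, 0, 1, 0)

rank = 4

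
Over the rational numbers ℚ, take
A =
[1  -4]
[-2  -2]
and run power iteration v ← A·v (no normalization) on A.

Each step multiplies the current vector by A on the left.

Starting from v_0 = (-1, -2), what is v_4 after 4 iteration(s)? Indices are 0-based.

v_0 = (-1, -2).
v_1 = A·v_0 = (7, 6).
v_2 = A·v_1 = (-17, -26).
v_3 = A·v_2 = (87, 86).
v_4 = A·v_3 = (-257, -346).

v_4 = (-257, -346)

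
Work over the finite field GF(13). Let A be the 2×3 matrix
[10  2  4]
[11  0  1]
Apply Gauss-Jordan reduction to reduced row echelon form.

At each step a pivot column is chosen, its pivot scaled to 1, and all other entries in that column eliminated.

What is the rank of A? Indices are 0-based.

pivot(0,0)=10: scale R0 → (1, 8, 3)
  clear (1,0): R1 −= (11)R0 → (0, 3, 7)
pivot(1,1)=3: scale R1 → (0, 1, 11)
  clear (0,1): R0 −= (8)R1 → (1, 0, 6)

rank = 2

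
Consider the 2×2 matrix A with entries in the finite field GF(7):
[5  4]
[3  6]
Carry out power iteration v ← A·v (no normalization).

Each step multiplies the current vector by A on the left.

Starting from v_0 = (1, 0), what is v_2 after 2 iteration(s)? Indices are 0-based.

v_0 = (1, 0).
v_1 = A·v_0 = (5, 3).
v_2 = A·v_1 = (2, 5).

v_2 = (2, 5)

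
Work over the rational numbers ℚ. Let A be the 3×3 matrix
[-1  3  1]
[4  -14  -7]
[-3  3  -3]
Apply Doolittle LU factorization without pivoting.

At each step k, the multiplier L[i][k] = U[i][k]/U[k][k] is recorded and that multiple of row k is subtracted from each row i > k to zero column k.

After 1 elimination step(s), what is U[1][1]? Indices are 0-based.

Step 1: pivot at (0,0) is -1.
  row1 ← row1 − (-4)·row0  ⇒  L[1][0]=-4, U row1=(0, -2, -3)
  row2 ← row2 − (3)·row0  ⇒  L[2][0]=3, U row2=(0, -6, -6)

U[1][1] = -2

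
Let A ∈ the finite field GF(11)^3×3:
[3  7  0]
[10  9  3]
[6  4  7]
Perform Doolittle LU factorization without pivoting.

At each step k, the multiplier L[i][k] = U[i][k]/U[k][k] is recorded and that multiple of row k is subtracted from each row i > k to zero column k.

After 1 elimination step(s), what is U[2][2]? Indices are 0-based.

[col 0] pivot 3
  R1 -= 7*R0 → (0, 4, 3)  (L[1][0] := 7)
  R2 -= 2*R0 → (0, 1, 7)  (L[2][0] := 2)

U[2][2] = 7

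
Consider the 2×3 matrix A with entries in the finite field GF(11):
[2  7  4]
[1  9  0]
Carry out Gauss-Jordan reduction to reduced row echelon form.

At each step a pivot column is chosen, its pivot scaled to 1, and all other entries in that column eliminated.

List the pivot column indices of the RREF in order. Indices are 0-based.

[1] R0 /= 2  ⇒  (1, 9, 2)
     R1 -= 1·R0  ⇒  (0, 0, 9)
column 1 empty below row 1
[2] R1 /= 9  ⇒  (0, 0, 1)
     R0 -= 2·R1  ⇒  (1, 9, 0)

pivot columns: 0, 2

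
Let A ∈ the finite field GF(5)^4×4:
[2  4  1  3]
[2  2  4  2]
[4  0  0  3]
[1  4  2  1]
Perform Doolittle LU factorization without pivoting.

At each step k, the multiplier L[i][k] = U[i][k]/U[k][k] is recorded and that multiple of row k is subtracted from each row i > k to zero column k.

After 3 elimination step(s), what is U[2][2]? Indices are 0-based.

U[2][2] = 1

k=0: U[0][0]=2
  eliminate (1,0): mult=1, new row 1: (0, 3, 3, 4); set L[1][0]=1
  eliminate (2,0): mult=2, new row 2: (0, 2, 3, 2); set L[2][0]=2
  eliminate (3,0): mult=3, new row 3: (0, 2, 4, 2); set L[3][0]=3
k=1: U[1][1]=3
  eliminate (2,1): mult=4, new row 2: (0, 0, 1, 1); set L[2][1]=4
  eliminate (3,1): mult=4, new row 3: (0, 0, 2, 1); set L[3][1]=4
k=2: U[2][2]=1
  eliminate (3,2): mult=2, new row 3: (0, 0, 0, 4); set L[3][2]=2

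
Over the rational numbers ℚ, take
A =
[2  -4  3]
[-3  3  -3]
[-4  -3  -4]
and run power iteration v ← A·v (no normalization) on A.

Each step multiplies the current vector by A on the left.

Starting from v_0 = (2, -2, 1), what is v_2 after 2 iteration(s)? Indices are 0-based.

v_2 = (72, -72, 9)

v_0 = (2, -2, 1).
v_1 = A·v_0 = (15, -15, -6).
v_2 = A·v_1 = (72, -72, 9).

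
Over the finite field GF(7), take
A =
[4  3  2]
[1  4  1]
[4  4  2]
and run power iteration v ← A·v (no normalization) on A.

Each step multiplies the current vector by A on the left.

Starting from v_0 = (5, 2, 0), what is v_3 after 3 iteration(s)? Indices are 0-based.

v_3 = (5, 2, 6)

v_0 = (5, 2, 0).
v_1 = A·v_0 = (5, 6, 0).
v_2 = A·v_1 = (3, 1, 2).
v_3 = A·v_2 = (5, 2, 6).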